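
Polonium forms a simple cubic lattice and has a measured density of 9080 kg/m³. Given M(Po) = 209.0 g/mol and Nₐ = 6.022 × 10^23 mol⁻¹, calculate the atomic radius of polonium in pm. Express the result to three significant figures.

168 pm

For a simple cubic cell (Z = 1), a³ = Z·M/(N_A·ρ) = 1 × 209.0 / (6.022 × 10²³ × 9.080) = 3.822 × 10^-23 cm³, so a = 3.369 × 10^-8 cm = 336.9 pm.
Atoms touch along the cell edge, so a = 2r, so r = 0.5000 × a = 168 pm.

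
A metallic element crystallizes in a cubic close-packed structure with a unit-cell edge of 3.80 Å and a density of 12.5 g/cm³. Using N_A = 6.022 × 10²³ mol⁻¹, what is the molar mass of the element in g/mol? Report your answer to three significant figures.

103 g/mol

An FCC cell has Z = 4 atoms; a = 3.800 × 10^-8 cm.
M = ρ·N_A·a³/Z = 12.5 × 6.022 × 10²³ × 5.487 × 10^-23 / 4 = 103 g/mol.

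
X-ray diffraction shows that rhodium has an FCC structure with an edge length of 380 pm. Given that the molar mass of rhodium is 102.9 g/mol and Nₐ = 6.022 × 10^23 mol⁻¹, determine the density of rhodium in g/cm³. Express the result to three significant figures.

An FCC unit cell contains Z = 4 atoms.
Cell volume: a³ = (380 pm)³ = (3.800 × 10^-8 cm)³ = 5.487 × 10^-23 cm³.
ρ = Z·M/(N_A·a³) = 4 × 102.9 / (6.022 × 10²³ × 5.487 × 10^-23) = 12.46 g/cm³.

12.5 g/cm³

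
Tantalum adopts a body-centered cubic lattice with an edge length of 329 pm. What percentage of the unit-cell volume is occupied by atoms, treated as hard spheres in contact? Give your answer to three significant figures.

In a BCC lattice atoms touch along the body diagonal, so √3·a = 4r, so r = 0.4330a = 142.5 pm.
Packing fraction = Z·(4/3)πr³ / a³ = 2 × (4/3)π × (142.5)³ / (329)³ = 0.6802 = 68.0%.

68.0%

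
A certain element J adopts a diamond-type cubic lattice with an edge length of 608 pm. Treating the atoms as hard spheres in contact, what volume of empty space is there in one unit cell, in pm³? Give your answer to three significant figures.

1.48 × 10^8 pm³

In a diamond cubic lattice nearest neighbors lie along the body diagonal with √3·a = 8r, so r = 0.2165a = 131.6 pm.
V_cell = a³ = 2.248 × 10^8 pm³; V_atoms = 8 × (4/3)πr³ = 7.644 × 10^7 pm³.
Empty space = 2.248 × 10^8 − 7.644 × 10^7 = 1.48 × 10^8 pm³.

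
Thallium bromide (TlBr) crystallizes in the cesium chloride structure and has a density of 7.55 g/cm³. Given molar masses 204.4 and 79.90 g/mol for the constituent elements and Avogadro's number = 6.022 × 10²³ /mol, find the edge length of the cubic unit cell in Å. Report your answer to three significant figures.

M(TlBr) = 284.3 g/mol; Z = 1 formula unit per cell.
a³ = Z·M/(N_A·ρ) = 1 × 284.3 / (6.022 × 10²³ × 7.55) = 6.253 × 10^-23 cm³, so a = 3.969 × 10^-8 cm = 3.97 Å.

3.97 Å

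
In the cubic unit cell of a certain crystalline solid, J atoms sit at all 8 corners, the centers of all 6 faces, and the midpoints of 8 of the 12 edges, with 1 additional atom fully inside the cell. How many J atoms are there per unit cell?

7

Corner atoms are shared by 8 cells (1/8 each), face atoms by 2 (1/2 each), edge atoms by 4 (1/4 each), interior atoms are unshared.
Net atoms = 8 × 1/8 + 6 × 1/2 + 8 × 1/4 + 1 = 1 + 3 + 2 + 1 = 7.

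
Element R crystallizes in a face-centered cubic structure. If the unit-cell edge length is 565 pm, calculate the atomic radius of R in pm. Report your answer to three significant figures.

200 pm

In an FCC lattice, atoms touch along the face diagonal, so √2·a = 4r.
r = √2·a/4 = 1.4142 × 565 / 4 = 200 pm.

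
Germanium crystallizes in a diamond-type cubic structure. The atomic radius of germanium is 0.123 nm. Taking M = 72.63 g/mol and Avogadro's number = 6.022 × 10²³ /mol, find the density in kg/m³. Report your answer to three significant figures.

In a diamond cubic lattice, nearest neighbors lie along the body diagonal with √3·a = 8r, giving a = 0.5681 nm = 5.681 × 10^-8 cm.
With Z = 8, ρ = Z·M/(N_A·a³) = 8 × 72.63 / (6.022 × 10²³ × 1.834 × 10^-22) = 5.262 g/cm³ = 5260 kg/m³.

5260 kg/m³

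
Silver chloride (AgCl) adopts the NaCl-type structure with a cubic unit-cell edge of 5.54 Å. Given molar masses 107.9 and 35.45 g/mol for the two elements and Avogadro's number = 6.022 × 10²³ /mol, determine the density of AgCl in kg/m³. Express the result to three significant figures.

5600 kg/m³

The NaCl-type structure contains Z = 4 formula units per cell; M(AgCl) = 107.9 + 35.45 = 143.35 g/mol.
a³ = (5.540 × 10^-8 cm)³ = 1.700 × 10^-22 cm³.
ρ = 4 × 143.35 / (6.022 × 10²³ × 1.700 × 10^-22) = 5.600 g/cm³ = 5600 kg/m³.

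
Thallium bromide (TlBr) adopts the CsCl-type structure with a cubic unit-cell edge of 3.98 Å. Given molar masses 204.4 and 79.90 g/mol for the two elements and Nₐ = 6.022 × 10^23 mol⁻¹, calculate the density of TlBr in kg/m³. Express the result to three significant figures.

7490 kg/m³

The CsCl-type structure contains Z = 1 formula unit per cell; M(TlBr) = 204.4 + 79.90 = 284.3 g/mol.
a³ = (3.980 × 10^-8 cm)³ = 6.304 × 10^-23 cm³.
ρ = 1 × 284.3 / (6.022 × 10²³ × 6.304 × 10^-23) = 7.488 g/cm³ = 7490 kg/m³.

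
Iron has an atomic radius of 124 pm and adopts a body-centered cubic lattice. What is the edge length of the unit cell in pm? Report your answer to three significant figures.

286 pm

In a BCC lattice, atoms touch along the body diagonal, so √3·a = 4r.
a = 4r/√3 = 4 × 124 / 1.7321 = 286 pm.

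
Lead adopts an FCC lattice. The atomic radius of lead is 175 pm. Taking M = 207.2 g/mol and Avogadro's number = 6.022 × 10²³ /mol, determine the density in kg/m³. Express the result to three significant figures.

In an FCC lattice, atoms touch along the face diagonal, so √2·a = 4r, giving a = 495.0 pm = 4.950 × 10^-8 cm.
With Z = 4, ρ = Z·M/(N_A·a³) = 4 × 207.2 / (6.022 × 10²³ × 1.213 × 10^-22) = 11.35 g/cm³ = 11300 kg/m³.

11300 kg/m³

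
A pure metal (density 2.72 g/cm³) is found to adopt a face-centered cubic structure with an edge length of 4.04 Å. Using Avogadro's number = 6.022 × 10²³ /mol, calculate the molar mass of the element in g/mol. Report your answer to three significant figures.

An FCC cell has Z = 4 atoms; a = 4.040 × 10^-8 cm.
M = ρ·N_A·a³/Z = 2.72 × 6.022 × 10²³ × 6.594 × 10^-23 / 4 = 27.0 g/mol.

27.0 g/mol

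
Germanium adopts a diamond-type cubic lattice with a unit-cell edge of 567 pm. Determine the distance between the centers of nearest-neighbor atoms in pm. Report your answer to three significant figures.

246 pm

In a diamond cubic structure, nearest neighbors lie along the body diagonal with √3·a = 8r; the nearest-neighbor distance equals 2r = 0.4330·a.
d = 0.4330 × 567 = 246 pm.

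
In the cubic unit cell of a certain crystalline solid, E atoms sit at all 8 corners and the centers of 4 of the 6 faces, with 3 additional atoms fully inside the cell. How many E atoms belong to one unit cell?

6

Corner atoms are shared by 8 cells (1/8 each), face atoms by 2 (1/2 each), interior atoms are unshared.
Net atoms = 8 × 1/8 + 4 × 1/2 + 3 = 1 + 2 + 3 = 6.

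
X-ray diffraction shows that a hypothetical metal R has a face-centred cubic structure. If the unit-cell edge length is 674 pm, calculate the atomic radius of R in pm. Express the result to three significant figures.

238 pm

In an FCC lattice, atoms touch along the face diagonal, so √2·a = 4r.
r = √2·a/4 = 1.4142 × 674 / 4 = 238 pm.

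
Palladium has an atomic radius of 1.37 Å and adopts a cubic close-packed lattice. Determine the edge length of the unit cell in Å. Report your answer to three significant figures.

In an FCC lattice, atoms touch along the face diagonal, so √2·a = 4r.
a = 4r/√2 = 4 × 1.37 / 1.4142 = 3.87 Å.

3.87 Å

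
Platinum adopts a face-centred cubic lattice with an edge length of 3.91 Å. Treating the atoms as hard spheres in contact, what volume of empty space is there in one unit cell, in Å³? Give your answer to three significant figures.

In an FCC lattice atoms touch along the face diagonal, so √2·a = 4r, so r = 0.3536a = 1.382 Å.
V_cell = a³ = 59.78 Å³; V_atoms = 4 × (4/3)πr³ = 44.26 Å³.
Empty space = 59.78 − 44.26 = 15.5 Å³.

15.5 Å³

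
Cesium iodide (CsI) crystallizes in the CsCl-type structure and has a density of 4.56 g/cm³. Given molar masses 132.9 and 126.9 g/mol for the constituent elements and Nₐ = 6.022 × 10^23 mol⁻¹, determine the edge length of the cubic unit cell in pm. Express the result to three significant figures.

456 pm

M(CsI) = 259.8 g/mol; Z = 1 formula unit per cell.
a³ = Z·M/(N_A·ρ) = 1 × 259.8 / (6.022 × 10²³ × 4.56) = 9.461 × 10^-23 cm³, so a = 4.557 × 10^-8 cm = 456 pm.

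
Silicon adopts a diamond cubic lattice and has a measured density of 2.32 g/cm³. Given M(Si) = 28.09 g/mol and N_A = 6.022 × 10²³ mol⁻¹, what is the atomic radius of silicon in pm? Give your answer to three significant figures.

118 pm

For a diamond cubic cell (Z = 8), a³ = Z·M/(N_A·ρ) = 8 × 28.09 / (6.022 × 10²³ × 2.320) = 1.608 × 10^-22 cm³, so a = 5.438 × 10^-8 cm = 543.8 pm.
Nearest neighbors lie along the body diagonal with √3·a = 8r, so r = 0.2165 × a = 118 pm.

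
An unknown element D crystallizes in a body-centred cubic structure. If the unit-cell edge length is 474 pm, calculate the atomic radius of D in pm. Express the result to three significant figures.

In a BCC lattice, atoms touch along the body diagonal, so √3·a = 4r.
r = √3·a/4 = 1.7321 × 474 / 4 = 205 pm.

205 pm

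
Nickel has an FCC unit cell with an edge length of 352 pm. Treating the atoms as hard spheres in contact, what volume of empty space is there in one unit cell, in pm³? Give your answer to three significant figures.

1.13 × 10^7 pm³

In an FCC lattice atoms touch along the face diagonal, so √2·a = 4r, so r = 0.3536a = 124.5 pm.
V_cell = a³ = 4.361 × 10^7 pm³; V_atoms = 4 × (4/3)πr³ = 3.230 × 10^7 pm³.
Empty space = 4.361 × 10^7 − 3.230 × 10^7 = 1.13 × 10^7 pm³.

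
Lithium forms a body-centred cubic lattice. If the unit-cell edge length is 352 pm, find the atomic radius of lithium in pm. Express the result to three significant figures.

In a BCC lattice, atoms touch along the body diagonal, so √3·a = 4r.
r = √3·a/4 = 1.7321 × 352 / 4 = 152 pm.

152 pm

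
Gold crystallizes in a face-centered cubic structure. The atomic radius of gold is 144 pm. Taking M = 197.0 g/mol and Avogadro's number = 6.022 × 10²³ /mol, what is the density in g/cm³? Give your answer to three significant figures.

In an FCC lattice, atoms touch along the face diagonal, so √2·a = 4r, giving a = 407.3 pm = 4.073 × 10^-8 cm.
With Z = 4, ρ = Z·M/(N_A·a³) = 4 × 197.0 / (6.022 × 10²³ × 6.757 × 10^-23) = 19.37 g/cm³.

19.4 g/cm³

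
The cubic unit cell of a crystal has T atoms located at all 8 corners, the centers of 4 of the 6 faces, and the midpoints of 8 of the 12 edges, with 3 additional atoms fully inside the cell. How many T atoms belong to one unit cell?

Corner atoms are shared by 8 cells (1/8 each), face atoms by 2 (1/2 each), edge atoms by 4 (1/4 each), interior atoms are unshared.
Net atoms = 8 × 1/8 + 4 × 1/2 + 8 × 1/4 + 3 = 1 + 2 + 2 + 3 = 8.

8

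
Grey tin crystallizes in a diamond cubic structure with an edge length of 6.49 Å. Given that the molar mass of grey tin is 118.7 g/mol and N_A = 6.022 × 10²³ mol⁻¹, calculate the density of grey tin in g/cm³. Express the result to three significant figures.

A diamond cubic unit cell contains Z = 8 atoms.
Cell volume: a³ = (6.49 Å)³ = (6.490 × 10^-8 cm)³ = 2.734 × 10^-22 cm³.
ρ = Z·M/(N_A·a³) = 8 × 118.7 / (6.022 × 10²³ × 2.734 × 10^-22) = 5.769 g/cm³.

5.77 g/cm³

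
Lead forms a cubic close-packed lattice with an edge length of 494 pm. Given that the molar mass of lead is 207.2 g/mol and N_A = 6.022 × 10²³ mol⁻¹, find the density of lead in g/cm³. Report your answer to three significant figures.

11.4 g/cm³

An FCC unit cell contains Z = 4 atoms.
Cell volume: a³ = (494 pm)³ = (4.940 × 10^-8 cm)³ = 1.206 × 10^-22 cm³.
ρ = Z·M/(N_A·a³) = 4 × 207.2 / (6.022 × 10²³ × 1.206 × 10^-22) = 11.42 g/cm³.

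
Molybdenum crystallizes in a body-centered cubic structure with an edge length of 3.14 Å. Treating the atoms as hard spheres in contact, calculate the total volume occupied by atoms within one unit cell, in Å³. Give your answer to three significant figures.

21.1 Å³

In a BCC lattice atoms touch along the body diagonal, so √3·a = 4r, so r = 0.4330a = 1.360 Å.
V_atoms = Z × (4/3)πr³ = 2 × (4/3)π × (1.360)³ = 21.1 Å³.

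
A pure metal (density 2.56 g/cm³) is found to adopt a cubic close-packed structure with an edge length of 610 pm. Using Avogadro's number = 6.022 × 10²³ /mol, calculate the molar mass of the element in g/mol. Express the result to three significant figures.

An FCC cell has Z = 4 atoms; a = 6.100 × 10^-8 cm.
M = ρ·N_A·a³/Z = 2.56 × 6.022 × 10²³ × 2.270 × 10^-22 / 4 = 87.5 g/mol.

87.5 g/mol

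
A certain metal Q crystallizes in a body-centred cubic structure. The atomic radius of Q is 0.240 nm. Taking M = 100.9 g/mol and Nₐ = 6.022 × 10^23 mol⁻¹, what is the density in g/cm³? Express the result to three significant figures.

1.97 g/cm³

In a BCC lattice, atoms touch along the body diagonal, so √3·a = 4r, giving a = 0.5543 nm = 5.543 × 10^-8 cm.
With Z = 2, ρ = Z·M/(N_A·a³) = 2 × 100.9 / (6.022 × 10²³ × 1.703 × 10^-22) = 1.968 g/cm³.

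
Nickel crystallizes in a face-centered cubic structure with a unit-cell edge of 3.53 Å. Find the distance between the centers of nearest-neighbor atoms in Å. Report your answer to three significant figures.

In an FCC structure, atoms touch along the face diagonal, so √2·a = 4r; the nearest-neighbor distance equals 2r = 0.7071·a.
d = 0.7071 × 3.53 = 2.50 Å.

2.50 Å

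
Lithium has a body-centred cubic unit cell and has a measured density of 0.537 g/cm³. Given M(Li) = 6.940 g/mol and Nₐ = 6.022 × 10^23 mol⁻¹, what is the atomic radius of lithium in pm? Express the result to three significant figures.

For a BCC cell (Z = 2), a³ = Z·M/(N_A·ρ) = 2 × 6.940 / (6.022 × 10²³ × 0.5370) = 4.292 × 10^-23 cm³, so a = 3.501 × 10^-8 cm = 350.1 pm.
Atoms touch along the body diagonal, so √3·a = 4r, so r = 0.4330 × a = 152 pm.

152 pm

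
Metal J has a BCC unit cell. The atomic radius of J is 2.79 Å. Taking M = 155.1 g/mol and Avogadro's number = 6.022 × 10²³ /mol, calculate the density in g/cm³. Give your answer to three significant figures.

In a BCC lattice, atoms touch along the body diagonal, so √3·a = 4r, giving a = 6.443 Å = 6.443 × 10^-8 cm.
With Z = 2, ρ = Z·M/(N_A·a³) = 2 × 155.1 / (6.022 × 10²³ × 2.675 × 10^-22) = 1.926 g/cm³.

1.93 g/cm³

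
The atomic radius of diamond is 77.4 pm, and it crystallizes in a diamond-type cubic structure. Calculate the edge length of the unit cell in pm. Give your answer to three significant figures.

357 pm

In a diamond cubic lattice, nearest neighbors lie along the body diagonal with √3·a = 8r.
a = 8r/√3 = 8 × 77.4 / 1.7321 = 357 pm.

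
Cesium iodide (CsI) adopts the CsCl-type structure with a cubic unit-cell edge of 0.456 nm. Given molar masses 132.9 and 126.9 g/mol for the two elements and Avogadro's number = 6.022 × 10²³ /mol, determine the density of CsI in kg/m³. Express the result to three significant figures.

4550 kg/m³

The CsCl-type structure contains Z = 1 formula unit per cell; M(CsI) = 132.9 + 126.9 = 259.8 g/mol.
a³ = (4.560 × 10^-8 cm)³ = 9.482 × 10^-23 cm³.
ρ = 1 × 259.8 / (6.022 × 10²³ × 9.482 × 10^-23) = 4.550 g/cm³ = 4550 kg/m³.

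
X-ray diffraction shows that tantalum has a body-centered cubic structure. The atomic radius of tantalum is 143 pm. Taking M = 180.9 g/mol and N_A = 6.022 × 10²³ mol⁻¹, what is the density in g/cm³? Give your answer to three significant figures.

In a BCC lattice, atoms touch along the body diagonal, so √3·a = 4r, giving a = 330.2 pm = 3.302 × 10^-8 cm.
With Z = 2, ρ = Z·M/(N_A·a³) = 2 × 180.9 / (6.022 × 10²³ × 3.602 × 10^-23) = 16.68 g/cm³.

16.7 g/cm³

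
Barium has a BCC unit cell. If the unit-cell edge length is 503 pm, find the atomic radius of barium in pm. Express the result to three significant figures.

In a BCC lattice, atoms touch along the body diagonal, so √3·a = 4r.
r = √3·a/4 = 1.7321 × 503 / 4 = 218 pm.

218 pm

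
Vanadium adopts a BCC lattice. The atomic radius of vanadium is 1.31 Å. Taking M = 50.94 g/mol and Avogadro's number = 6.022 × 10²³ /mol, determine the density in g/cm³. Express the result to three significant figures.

In a BCC lattice, atoms touch along the body diagonal, so √3·a = 4r, giving a = 3.025 Å = 3.025 × 10^-8 cm.
With Z = 2, ρ = Z·M/(N_A·a³) = 2 × 50.94 / (6.022 × 10²³ × 2.769 × 10^-23) = 6.110 g/cm³.

6.11 g/cm³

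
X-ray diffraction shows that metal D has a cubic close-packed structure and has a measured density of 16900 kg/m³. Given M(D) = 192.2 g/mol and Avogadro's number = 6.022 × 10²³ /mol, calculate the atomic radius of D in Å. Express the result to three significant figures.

For an FCC cell (Z = 4), a³ = Z·M/(N_A·ρ) = 4 × 192.2 / (6.022 × 10²³ × 16.90) = 7.554 × 10^-23 cm³, so a = 4.227 × 10^-8 cm = 4.227 Å.
Atoms touch along the face diagonal, so √2·a = 4r, so r = 0.3536 × a = 1.49 Å.

1.49 Å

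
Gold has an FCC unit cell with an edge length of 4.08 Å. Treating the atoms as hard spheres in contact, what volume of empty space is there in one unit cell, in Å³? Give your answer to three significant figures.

In an FCC lattice atoms touch along the face diagonal, so √2·a = 4r, so r = 0.3536a = 1.442 Å.
V_cell = a³ = 67.92 Å³; V_atoms = 4 × (4/3)πr³ = 50.29 Å³.
Empty space = 67.92 − 50.29 = 17.6 Å³.

17.6 Å³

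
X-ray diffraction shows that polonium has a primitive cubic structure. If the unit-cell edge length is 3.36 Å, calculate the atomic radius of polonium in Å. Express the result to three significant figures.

In a simple cubic lattice, atoms touch along the cell edge, so a = 2r.
r = a/2 = 3.36/2 = 1.68 Å.

1.68 Å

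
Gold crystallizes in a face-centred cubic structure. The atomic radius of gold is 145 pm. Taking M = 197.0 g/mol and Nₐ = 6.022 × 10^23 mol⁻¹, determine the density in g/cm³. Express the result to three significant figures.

19.0 g/cm³

In an FCC lattice, atoms touch along the face diagonal, so √2·a = 4r, giving a = 410.1 pm = 4.101 × 10^-8 cm.
With Z = 4, ρ = Z·M/(N_A·a³) = 4 × 197.0 / (6.022 × 10²³ × 6.898 × 10^-23) = 18.97 g/cm³.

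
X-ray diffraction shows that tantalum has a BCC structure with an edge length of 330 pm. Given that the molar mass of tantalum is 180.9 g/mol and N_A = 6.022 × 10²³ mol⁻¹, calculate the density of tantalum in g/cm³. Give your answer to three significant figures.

A BCC unit cell contains Z = 2 atoms.
Cell volume: a³ = (330 pm)³ = (3.300 × 10^-8 cm)³ = 3.594 × 10^-23 cm³.
ρ = Z·M/(N_A·a³) = 2 × 180.9 / (6.022 × 10²³ × 3.594 × 10^-23) = 16.72 g/cm³.

16.7 g/cm³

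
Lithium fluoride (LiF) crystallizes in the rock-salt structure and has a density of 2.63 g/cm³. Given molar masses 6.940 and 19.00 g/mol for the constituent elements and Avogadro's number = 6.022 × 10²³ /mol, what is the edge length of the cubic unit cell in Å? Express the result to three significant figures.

4.03 Å

M(LiF) = 25.94 g/mol; Z = 4 formula units per cell.
a³ = Z·M/(N_A·ρ) = 4 × 25.94 / (6.022 × 10²³ × 2.63) = 6.551 × 10^-23 cm³, so a = 4.031 × 10^-8 cm = 4.03 Å.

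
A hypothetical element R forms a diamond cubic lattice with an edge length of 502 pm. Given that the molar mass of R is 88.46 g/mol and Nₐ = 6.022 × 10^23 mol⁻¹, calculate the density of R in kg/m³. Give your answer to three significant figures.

9290 kg/m³

A diamond cubic unit cell contains Z = 8 atoms.
Cell volume: a³ = (502 pm)³ = (5.020 × 10^-8 cm)³ = 1.265 × 10^-22 cm³.
ρ = Z·M/(N_A·a³) = 8 × 88.46 / (6.022 × 10²³ × 1.265 × 10^-22) = 9.289 g/cm³ = 9290 kg/m³.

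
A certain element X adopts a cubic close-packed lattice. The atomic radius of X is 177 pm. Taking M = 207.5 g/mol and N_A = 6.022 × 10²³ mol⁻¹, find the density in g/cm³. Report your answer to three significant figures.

11.0 g/cm³

In an FCC lattice, atoms touch along the face diagonal, so √2·a = 4r, giving a = 500.6 pm = 5.006 × 10^-8 cm.
With Z = 4, ρ = Z·M/(N_A·a³) = 4 × 207.5 / (6.022 × 10²³ × 1.255 × 10^-22) = 10.98 g/cm³.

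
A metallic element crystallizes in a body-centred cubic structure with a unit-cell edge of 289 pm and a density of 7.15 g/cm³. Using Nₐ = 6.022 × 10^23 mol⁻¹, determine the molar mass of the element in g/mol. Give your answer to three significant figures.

A BCC cell has Z = 2 atoms; a = 2.890 × 10^-8 cm.
M = ρ·N_A·a³/Z = 7.15 × 6.022 × 10²³ × 2.414 × 10^-23 / 2 = 52.0 g/mol.

52.0 g/mol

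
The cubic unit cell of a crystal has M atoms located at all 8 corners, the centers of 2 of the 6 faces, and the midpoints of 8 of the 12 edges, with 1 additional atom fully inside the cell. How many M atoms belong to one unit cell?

Corner atoms are shared by 8 cells (1/8 each), face atoms by 2 (1/2 each), edge atoms by 4 (1/4 each), interior atoms are unshared.
Net atoms = 8 × 1/8 + 2 × 1/2 + 8 × 1/4 + 1 = 1 + 1 + 2 + 1 = 5.

5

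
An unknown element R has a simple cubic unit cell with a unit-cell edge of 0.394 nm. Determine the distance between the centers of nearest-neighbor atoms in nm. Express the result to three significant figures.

In a simple cubic structure, atoms touch along the cell edge, so a = 2r; the nearest-neighbor distance equals 2r = 1.000·a.
d = 1.000 × 0.394 = 0.394 nm.

0.394 nm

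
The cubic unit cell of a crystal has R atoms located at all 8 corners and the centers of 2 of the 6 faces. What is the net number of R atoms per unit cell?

Corner atoms are shared by 8 cells (1/8 each), face atoms by 2 (1/2 each).
Net atoms = 8 × 1/8 + 2 × 1/2 = 1 + 1 = 2.

2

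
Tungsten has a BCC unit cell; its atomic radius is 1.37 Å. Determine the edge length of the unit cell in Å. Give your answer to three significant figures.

3.16 Å

In a BCC lattice, atoms touch along the body diagonal, so √3·a = 4r.
a = 4r/√3 = 4 × 1.37 / 1.7321 = 3.16 Å.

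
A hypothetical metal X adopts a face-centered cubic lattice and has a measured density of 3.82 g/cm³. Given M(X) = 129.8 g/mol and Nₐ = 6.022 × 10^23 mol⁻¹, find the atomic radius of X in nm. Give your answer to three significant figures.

For an FCC cell (Z = 4), a³ = Z·M/(N_A·ρ) = 4 × 129.8 / (6.022 × 10²³ × 3.820) = 2.257 × 10^-22 cm³, so a = 6.088 × 10^-8 cm = 0.6088 nm.
Atoms touch along the face diagonal, so √2·a = 4r, so r = 0.3536 × a = 0.215 nm.

0.215 nm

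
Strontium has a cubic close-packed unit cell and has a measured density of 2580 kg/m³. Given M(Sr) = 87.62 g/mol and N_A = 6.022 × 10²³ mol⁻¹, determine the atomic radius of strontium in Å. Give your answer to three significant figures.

For an FCC cell (Z = 4), a³ = Z·M/(N_A·ρ) = 4 × 87.62 / (6.022 × 10²³ × 2.580) = 2.256 × 10^-22 cm³, so a = 6.087 × 10^-8 cm = 6.087 Å.
Atoms touch along the face diagonal, so √2·a = 4r, so r = 0.3536 × a = 2.15 Å.

2.15 Å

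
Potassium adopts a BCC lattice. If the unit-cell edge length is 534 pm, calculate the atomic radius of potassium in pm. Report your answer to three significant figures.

231 pm

In a BCC lattice, atoms touch along the body diagonal, so √3·a = 4r.
r = √3·a/4 = 1.7321 × 534 / 4 = 231 pm.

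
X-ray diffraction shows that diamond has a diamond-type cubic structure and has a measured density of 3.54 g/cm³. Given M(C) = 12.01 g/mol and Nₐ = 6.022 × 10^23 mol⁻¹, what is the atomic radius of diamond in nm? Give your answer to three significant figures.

For a diamond cubic cell (Z = 8), a³ = Z·M/(N_A·ρ) = 8 × 12.01 / (6.022 × 10²³ × 3.540) = 4.507 × 10^-23 cm³, so a = 3.559 × 10^-8 cm = 0.3559 nm.
Nearest neighbors lie along the body diagonal with √3·a = 8r, so r = 0.2165 × a = 0.0770 nm.

0.0770 nm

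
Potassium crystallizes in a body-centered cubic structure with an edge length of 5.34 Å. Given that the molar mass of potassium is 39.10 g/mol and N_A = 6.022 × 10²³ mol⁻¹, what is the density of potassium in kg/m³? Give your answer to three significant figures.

853 kg/m³

A BCC unit cell contains Z = 2 atoms.
Cell volume: a³ = (5.34 Å)³ = (5.340 × 10^-8 cm)³ = 1.523 × 10^-22 cm³.
ρ = Z·M/(N_A·a³) = 2 × 39.10 / (6.022 × 10²³ × 1.523 × 10^-22) = 0.8528 g/cm³ = 853 kg/m³.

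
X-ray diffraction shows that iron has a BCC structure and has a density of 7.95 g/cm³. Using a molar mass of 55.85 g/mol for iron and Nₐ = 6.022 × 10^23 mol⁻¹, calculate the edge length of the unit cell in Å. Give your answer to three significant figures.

With Z = 2 atoms per BCC cell, a³ = Z·M/(N_A·ρ) = 2 × 55.85 / (6.022 × 10²³ × 7.950 g/cm³) = 2.333 × 10^-23 cm³.
a = (2.333 × 10^-23)^(1/3) = 2.857 × 10^-8 cm = 2.86 Å.

2.86 Å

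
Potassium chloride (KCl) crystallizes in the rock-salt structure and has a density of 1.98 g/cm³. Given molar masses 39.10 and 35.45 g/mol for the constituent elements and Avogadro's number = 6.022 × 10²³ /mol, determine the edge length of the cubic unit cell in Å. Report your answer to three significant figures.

6.30 Å

M(KCl) = 74.55 g/mol; Z = 4 formula units per cell.
a³ = Z·M/(N_A·ρ) = 4 × 74.55 / (6.022 × 10²³ × 1.98) = 2.501 × 10^-22 cm³, so a = 6.300 × 10^-8 cm = 6.30 Å.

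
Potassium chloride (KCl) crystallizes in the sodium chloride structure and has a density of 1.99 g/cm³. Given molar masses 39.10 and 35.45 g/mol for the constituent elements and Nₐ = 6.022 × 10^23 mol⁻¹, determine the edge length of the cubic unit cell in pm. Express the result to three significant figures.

629 pm

M(KCl) = 74.55 g/mol; Z = 4 formula units per cell.
a³ = Z·M/(N_A·ρ) = 4 × 74.55 / (6.022 × 10²³ × 1.99) = 2.488 × 10^-22 cm³, so a = 6.290 × 10^-8 cm = 629 pm.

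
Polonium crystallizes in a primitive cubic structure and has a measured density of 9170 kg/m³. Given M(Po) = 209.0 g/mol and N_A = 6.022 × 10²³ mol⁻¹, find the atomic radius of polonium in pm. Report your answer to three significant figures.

For a simple cubic cell (Z = 1), a³ = Z·M/(N_A·ρ) = 1 × 209.0 / (6.022 × 10²³ × 9.170) = 3.785 × 10^-23 cm³, so a = 3.357 × 10^-8 cm = 335.7 pm.
Atoms touch along the cell edge, so a = 2r, so r = 0.5000 × a = 168 pm.

168 pm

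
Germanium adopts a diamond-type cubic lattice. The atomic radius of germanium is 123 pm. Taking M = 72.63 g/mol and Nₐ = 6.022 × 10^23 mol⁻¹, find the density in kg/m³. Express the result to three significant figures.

In a diamond cubic lattice, nearest neighbors lie along the body diagonal with √3·a = 8r, giving a = 568.1 pm = 5.681 × 10^-8 cm.
With Z = 8, ρ = Z·M/(N_A·a³) = 8 × 72.63 / (6.022 × 10²³ × 1.834 × 10^-22) = 5.262 g/cm³ = 5260 kg/m³.

5260 kg/m³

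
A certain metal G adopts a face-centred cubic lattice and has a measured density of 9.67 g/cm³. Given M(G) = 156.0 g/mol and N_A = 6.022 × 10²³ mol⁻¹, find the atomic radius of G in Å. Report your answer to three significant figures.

For an FCC cell (Z = 4), a³ = Z·M/(N_A·ρ) = 4 × 156.0 / (6.022 × 10²³ × 9.670) = 1.072 × 10^-22 cm³, so a = 4.750 × 10^-8 cm = 4.750 Å.
Atoms touch along the face diagonal, so √2·a = 4r, so r = 0.3536 × a = 1.68 Å.

1.68 Å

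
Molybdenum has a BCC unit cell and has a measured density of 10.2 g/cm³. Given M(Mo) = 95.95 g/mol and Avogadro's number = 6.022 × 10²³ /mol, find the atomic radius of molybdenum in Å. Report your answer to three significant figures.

For a BCC cell (Z = 2), a³ = Z·M/(N_A·ρ) = 2 × 95.95 / (6.022 × 10²³ × 10.20) = 3.124 × 10^-23 cm³, so a = 3.150 × 10^-8 cm = 3.150 Å.
Atoms touch along the body diagonal, so √3·a = 4r, so r = 0.4330 × a = 1.36 Å.

1.36 Å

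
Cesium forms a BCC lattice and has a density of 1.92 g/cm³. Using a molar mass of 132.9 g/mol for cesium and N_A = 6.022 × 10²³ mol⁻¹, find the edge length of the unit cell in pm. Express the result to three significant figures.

613 pm

With Z = 2 atoms per BCC cell, a³ = Z·M/(N_A·ρ) = 2 × 132.9 / (6.022 × 10²³ × 1.920 g/cm³) = 2.299 × 10^-22 cm³.
a = (2.299 × 10^-22)^(1/3) = 6.126 × 10^-8 cm = 613 pm.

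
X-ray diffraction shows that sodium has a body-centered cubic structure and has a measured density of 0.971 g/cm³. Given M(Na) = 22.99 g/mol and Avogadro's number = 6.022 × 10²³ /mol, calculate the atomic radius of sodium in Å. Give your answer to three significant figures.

1.86 Å

For a BCC cell (Z = 2), a³ = Z·M/(N_A·ρ) = 2 × 22.99 / (6.022 × 10²³ × 0.9710) = 7.863 × 10^-23 cm³, so a = 4.284 × 10^-8 cm = 4.284 Å.
Atoms touch along the body diagonal, so √3·a = 4r, so r = 0.4330 × a = 1.86 Å.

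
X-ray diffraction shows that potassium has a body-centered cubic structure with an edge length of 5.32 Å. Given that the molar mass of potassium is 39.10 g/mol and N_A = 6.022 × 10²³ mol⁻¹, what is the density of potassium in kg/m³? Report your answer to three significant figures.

862 kg/m³

A BCC unit cell contains Z = 2 atoms.
Cell volume: a³ = (5.32 Å)³ = (5.320 × 10^-8 cm)³ = 1.506 × 10^-22 cm³.
ρ = Z·M/(N_A·a³) = 2 × 39.10 / (6.022 × 10²³ × 1.506 × 10^-22) = 0.8624 g/cm³ = 862 kg/m³.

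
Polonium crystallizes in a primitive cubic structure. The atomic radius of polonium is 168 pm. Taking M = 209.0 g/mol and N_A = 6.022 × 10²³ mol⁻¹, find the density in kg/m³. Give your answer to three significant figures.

In a simple cubic lattice, atoms touch along the cell edge, so a = 2r, giving a = 336.0 pm = 3.360 × 10^-8 cm.
With Z = 1, ρ = Z·M/(N_A·a³) = 1 × 209.0 / (6.022 × 10²³ × 3.793 × 10^-23) = 9.149 g/cm³ = 9150 kg/m³.

9150 kg/m³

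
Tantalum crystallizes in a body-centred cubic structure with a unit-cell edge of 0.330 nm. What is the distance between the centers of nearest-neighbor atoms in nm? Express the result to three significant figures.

0.286 nm

In a BCC structure, atoms touch along the body diagonal, so √3·a = 4r; the nearest-neighbor distance equals 2r = 0.8660·a.
d = 0.8660 × 0.330 = 0.286 nm.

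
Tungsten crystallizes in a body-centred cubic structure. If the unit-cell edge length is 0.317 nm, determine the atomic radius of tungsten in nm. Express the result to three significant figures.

0.137 nm

In a BCC lattice, atoms touch along the body diagonal, so √3·a = 4r.
r = √3·a/4 = 1.7321 × 0.317 / 4 = 0.137 nm.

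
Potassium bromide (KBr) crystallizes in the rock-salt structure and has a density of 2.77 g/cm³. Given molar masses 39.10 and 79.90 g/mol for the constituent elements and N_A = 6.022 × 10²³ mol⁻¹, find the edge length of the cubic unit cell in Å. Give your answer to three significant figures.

M(KBr) = 119.0 g/mol; Z = 4 formula units per cell.
a³ = Z·M/(N_A·ρ) = 4 × 119.0 / (6.022 × 10²³ × 2.77) = 2.854 × 10^-22 cm³, so a = 6.584 × 10^-8 cm = 6.58 Å.

6.58 Å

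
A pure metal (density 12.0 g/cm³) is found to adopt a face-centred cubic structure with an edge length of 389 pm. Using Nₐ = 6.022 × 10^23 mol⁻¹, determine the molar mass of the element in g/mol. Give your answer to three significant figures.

An FCC cell has Z = 4 atoms; a = 3.890 × 10^-8 cm.
M = ρ·N_A·a³/Z = 12.0 × 6.022 × 10²³ × 5.886 × 10^-23 / 4 = 106 g/mol.

106 g/mol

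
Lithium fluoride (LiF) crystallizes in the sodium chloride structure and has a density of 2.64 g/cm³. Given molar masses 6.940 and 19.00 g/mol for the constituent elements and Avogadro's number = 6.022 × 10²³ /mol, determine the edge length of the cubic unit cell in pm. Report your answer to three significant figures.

403 pm

M(LiF) = 25.94 g/mol; Z = 4 formula units per cell.
a³ = Z·M/(N_A·ρ) = 4 × 25.94 / (6.022 × 10²³ × 2.64) = 6.527 × 10^-23 cm³, so a = 4.026 × 10^-8 cm = 403 pm.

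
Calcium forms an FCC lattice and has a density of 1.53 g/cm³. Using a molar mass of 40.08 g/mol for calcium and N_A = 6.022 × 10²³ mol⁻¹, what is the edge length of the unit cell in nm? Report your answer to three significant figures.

With Z = 4 atoms per FCC cell, a³ = Z·M/(N_A·ρ) = 4 × 40.08 / (6.022 × 10²³ × 1.530 g/cm³) = 1.740 × 10^-22 cm³.
a = (1.740 × 10^-22)^(1/3) = 5.583 × 10^-8 cm = 0.558 nm.

0.558 nm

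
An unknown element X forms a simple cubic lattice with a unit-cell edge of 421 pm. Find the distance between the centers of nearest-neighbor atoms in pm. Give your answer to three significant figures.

In a simple cubic structure, atoms touch along the cell edge, so a = 2r; the nearest-neighbor distance equals 2r = 1.000·a.
d = 1.000 × 421 = 421 pm.

421 pm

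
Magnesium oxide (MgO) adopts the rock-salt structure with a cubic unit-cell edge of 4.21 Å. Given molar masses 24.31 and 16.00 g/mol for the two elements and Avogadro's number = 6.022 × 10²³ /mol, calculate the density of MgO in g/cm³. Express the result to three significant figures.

The rock-salt structure contains Z = 4 formula units per cell; M(MgO) = 24.31 + 16.00 = 40.31 g/mol.
a³ = (4.210 × 10^-8 cm)³ = 7.462 × 10^-23 cm³.
ρ = 4 × 40.31 / (6.022 × 10²³ × 7.462 × 10^-23) = 3.588 g/cm³.

3.59 g/cm³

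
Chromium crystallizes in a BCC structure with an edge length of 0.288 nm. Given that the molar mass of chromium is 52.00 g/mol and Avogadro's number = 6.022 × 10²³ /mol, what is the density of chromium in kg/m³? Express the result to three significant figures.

A BCC unit cell contains Z = 2 atoms.
Cell volume: a³ = (0.288 nm)³ = (2.880 × 10^-8 cm)³ = 2.389 × 10^-23 cm³.
ρ = Z·M/(N_A·a³) = 2 × 52.00 / (6.022 × 10²³ × 2.389 × 10^-23) = 7.230 g/cm³ = 7230 kg/m³.

7230 kg/m³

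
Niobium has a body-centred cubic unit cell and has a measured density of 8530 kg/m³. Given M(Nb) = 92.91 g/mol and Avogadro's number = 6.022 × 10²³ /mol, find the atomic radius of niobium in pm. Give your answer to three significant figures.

For a BCC cell (Z = 2), a³ = Z·M/(N_A·ρ) = 2 × 92.91 / (6.022 × 10²³ × 8.530) = 3.617 × 10^-23 cm³, so a = 3.307 × 10^-8 cm = 330.7 pm.
Atoms touch along the body diagonal, so √3·a = 4r, so r = 0.4330 × a = 143 pm.

143 pm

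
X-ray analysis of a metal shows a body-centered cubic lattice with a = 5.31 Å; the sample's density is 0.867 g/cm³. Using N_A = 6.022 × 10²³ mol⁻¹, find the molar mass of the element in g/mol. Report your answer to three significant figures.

A BCC cell has Z = 2 atoms; a = 5.310 × 10^-8 cm.
M = ρ·N_A·a³/Z = 0.867 × 6.022 × 10²³ × 1.497 × 10^-22 / 2 = 39.1 g/mol.

39.1 g/mol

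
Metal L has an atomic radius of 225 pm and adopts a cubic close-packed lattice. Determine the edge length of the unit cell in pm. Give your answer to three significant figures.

636 pm

In an FCC lattice, atoms touch along the face diagonal, so √2·a = 4r.
a = 4r/√2 = 4 × 225 / 1.4142 = 636 pm.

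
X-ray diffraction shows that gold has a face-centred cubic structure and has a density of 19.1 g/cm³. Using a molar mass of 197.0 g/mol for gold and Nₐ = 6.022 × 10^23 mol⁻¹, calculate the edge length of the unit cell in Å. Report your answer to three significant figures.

4.09 Å

With Z = 4 atoms per FCC cell, a³ = Z·M/(N_A·ρ) = 4 × 197.0 / (6.022 × 10²³ × 19.10 g/cm³) = 6.851 × 10^-23 cm³.
a = (6.851 × 10^-23)^(1/3) = 4.092 × 10^-8 cm = 4.09 Å.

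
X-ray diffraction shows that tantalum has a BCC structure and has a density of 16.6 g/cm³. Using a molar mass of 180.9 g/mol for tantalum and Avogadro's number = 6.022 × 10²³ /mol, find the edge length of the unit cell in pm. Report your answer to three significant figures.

With Z = 2 atoms per BCC cell, a³ = Z·M/(N_A·ρ) = 2 × 180.9 / (6.022 × 10²³ × 16.60 g/cm³) = 3.619 × 10^-23 cm³.
a = (3.619 × 10^-23)^(1/3) = 3.308 × 10^-8 cm = 331 pm.

331 pm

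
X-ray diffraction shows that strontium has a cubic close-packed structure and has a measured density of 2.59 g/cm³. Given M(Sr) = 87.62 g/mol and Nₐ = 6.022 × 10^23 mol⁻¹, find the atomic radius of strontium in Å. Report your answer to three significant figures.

2.15 Å

For an FCC cell (Z = 4), a³ = Z·M/(N_A·ρ) = 4 × 87.62 / (6.022 × 10²³ × 2.590) = 2.247 × 10^-22 cm³, so a = 6.080 × 10^-8 cm = 6.080 Å.
Atoms touch along the face diagonal, so √2·a = 4r, so r = 0.3536 × a = 2.15 Å.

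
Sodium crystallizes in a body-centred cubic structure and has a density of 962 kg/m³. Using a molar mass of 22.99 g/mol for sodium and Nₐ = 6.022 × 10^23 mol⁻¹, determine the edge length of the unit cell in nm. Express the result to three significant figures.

With Z = 2 atoms per BCC cell, a³ = Z·M/(N_A·ρ) = 2 × 22.99 / (6.022 × 10²³ × 0.9620 g/cm³) = 7.937 × 10^-23 cm³.
a = (7.937 × 10^-23)^(1/3) = 4.298 × 10^-8 cm = 0.430 nm.

0.430 nm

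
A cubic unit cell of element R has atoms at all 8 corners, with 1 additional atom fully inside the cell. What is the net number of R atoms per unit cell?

2

Corner atoms are shared by 8 cells (1/8 each), interior atoms are unshared.
Net atoms = 8 × 1/8 + 1 = 1 + 1 = 2.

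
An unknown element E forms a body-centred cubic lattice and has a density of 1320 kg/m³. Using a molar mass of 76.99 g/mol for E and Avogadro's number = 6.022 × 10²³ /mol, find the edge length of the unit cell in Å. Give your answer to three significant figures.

5.79 Å

With Z = 2 atoms per BCC cell, a³ = Z·M/(N_A·ρ) = 2 × 76.99 / (6.022 × 10²³ × 1.320 g/cm³) = 1.937 × 10^-22 cm³.
a = (1.937 × 10^-22)^(1/3) = 5.786 × 10^-8 cm = 5.79 Å.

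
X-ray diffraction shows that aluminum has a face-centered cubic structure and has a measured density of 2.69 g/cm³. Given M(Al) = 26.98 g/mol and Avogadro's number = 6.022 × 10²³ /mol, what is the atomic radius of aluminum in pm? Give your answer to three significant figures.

For an FCC cell (Z = 4), a³ = Z·M/(N_A·ρ) = 4 × 26.98 / (6.022 × 10²³ × 2.690) = 6.662 × 10^-23 cm³, so a = 4.054 × 10^-8 cm = 405.4 pm.
Atoms touch along the face diagonal, so √2·a = 4r, so r = 0.3536 × a = 143 pm.

143 pm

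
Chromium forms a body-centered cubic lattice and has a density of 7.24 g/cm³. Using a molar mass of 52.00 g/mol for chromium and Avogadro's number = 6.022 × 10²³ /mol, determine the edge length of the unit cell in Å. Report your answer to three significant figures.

With Z = 2 atoms per BCC cell, a³ = Z·M/(N_A·ρ) = 2 × 52.00 / (6.022 × 10²³ × 7.240 g/cm³) = 2.385 × 10^-23 cm³.
a = (2.385 × 10^-23)^(1/3) = 2.879 × 10^-8 cm = 2.88 Å.

2.88 Å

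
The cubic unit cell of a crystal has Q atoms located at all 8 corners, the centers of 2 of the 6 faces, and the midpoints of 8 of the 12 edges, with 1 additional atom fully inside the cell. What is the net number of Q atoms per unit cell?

5

Corner atoms are shared by 8 cells (1/8 each), face atoms by 2 (1/2 each), edge atoms by 4 (1/4 each), interior atoms are unshared.
Net atoms = 8 × 1/8 + 2 × 1/2 + 8 × 1/4 + 1 = 1 + 1 + 2 + 1 = 5.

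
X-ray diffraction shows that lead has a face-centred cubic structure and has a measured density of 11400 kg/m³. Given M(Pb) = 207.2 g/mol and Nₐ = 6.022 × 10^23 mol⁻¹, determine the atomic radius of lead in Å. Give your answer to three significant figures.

For an FCC cell (Z = 4), a³ = Z·M/(N_A·ρ) = 4 × 207.2 / (6.022 × 10²³ × 11.40) = 1.207 × 10^-22 cm³, so a = 4.942 × 10^-8 cm = 4.942 Å.
Atoms touch along the face diagonal, so √2·a = 4r, so r = 0.3536 × a = 1.75 Å.

1.75 Å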